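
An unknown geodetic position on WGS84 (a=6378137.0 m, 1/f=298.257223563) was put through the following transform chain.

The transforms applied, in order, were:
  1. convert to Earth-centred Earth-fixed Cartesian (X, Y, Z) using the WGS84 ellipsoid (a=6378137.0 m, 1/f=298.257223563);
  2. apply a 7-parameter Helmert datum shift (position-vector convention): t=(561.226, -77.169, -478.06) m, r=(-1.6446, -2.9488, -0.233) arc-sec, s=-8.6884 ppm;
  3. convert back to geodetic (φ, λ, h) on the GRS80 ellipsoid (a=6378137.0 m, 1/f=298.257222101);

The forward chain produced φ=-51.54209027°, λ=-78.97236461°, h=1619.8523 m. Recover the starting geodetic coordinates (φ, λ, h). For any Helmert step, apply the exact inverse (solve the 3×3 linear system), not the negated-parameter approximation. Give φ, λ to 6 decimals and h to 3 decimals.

start: φ=-51.542090°, λ=-78.972365°, h=1619.852 m
→ ECEF (a=6378137.000, f=1/298.257222101): X=760537.0768, Y=-3902573.5331, Z=-4972544.7276
→ Helmert⁻¹: X=759915.7794, Y=-3902489.7683, Z=-4972151.8467
→ geod (Bowring, a=6378137.000): φ=-51.54130900°, λ=-78.98092200°, h=1187.1810 m

φ=-51.541309°, λ=-78.980922°, h=1187.181 m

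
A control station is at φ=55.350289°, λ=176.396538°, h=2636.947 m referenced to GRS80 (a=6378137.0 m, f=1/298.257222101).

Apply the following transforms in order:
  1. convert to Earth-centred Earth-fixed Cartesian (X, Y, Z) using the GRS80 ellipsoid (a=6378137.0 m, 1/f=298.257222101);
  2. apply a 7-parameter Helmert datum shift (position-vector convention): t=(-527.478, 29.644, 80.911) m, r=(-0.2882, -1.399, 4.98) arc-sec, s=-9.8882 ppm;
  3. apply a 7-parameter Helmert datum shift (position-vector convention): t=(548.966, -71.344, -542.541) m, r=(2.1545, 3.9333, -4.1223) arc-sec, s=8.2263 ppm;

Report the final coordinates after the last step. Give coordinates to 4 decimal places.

start: φ=55.350289°, λ=176.396538°, h=2636.947 m
→ ECEF (a=6378137.000, f=1/298.257222101): X=-3628891.7348, Y=228530.6544, Z=5225822.4962
→ Helmert 7p (PV): X=-3629424.2911, Y=228477.7261, Z=5225826.8010
→ Helmert 7p (PV): X=-3628800.9625, Y=228426.2122, Z=5225398.8465

X=-3628800.9625 m, Y=228426.2122 m, Z=5225398.8465 m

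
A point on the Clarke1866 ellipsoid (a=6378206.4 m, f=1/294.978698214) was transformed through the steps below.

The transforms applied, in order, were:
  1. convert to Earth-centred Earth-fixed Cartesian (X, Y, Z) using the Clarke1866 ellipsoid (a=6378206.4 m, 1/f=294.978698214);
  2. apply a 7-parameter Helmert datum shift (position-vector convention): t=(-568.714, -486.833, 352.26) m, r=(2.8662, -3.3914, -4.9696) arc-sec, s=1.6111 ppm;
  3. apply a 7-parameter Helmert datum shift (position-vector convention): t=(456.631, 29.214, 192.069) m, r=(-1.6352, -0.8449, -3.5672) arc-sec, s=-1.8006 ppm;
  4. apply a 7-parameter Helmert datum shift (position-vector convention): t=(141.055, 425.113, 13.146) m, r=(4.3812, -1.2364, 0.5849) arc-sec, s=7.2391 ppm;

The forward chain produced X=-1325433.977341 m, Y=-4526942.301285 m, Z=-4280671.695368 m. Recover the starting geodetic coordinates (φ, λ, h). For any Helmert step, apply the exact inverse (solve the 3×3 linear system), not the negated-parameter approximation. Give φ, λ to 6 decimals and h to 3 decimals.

start: X=-1325433.9773, Y=-4526942.3013, Z=-4280671.6954 m
→ Helmert⁻¹: X=-1325603.9334, Y=-4527421.8032, Z=-4280549.7419
→ Helmert⁻¹: X=-1326002.1880, Y=-4527448.1649, Z=-4280779.9794
→ Helmert⁻¹: X=-1325392.6559, Y=-4527045.4598, Z=-4281040.6434
→ geod (Bowring, a=6378206.400): φ=-42.41936800°, λ=-106.31855900°, h=1682.2210 m

φ=-42.419368°, λ=-106.318559°, h=1682.221 m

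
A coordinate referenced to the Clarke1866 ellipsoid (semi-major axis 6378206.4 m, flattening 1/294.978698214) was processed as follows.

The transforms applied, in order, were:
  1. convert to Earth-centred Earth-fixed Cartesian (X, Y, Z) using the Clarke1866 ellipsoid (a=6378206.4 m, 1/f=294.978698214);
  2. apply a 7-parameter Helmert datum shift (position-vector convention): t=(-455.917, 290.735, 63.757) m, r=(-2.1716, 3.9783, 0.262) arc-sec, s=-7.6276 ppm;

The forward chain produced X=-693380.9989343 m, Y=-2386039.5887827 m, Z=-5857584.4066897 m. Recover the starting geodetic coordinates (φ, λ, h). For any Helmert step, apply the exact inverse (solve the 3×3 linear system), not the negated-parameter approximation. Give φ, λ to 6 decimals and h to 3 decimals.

start: X=-693380.9989, Y=-2386039.5888, Z=-5857584.4067 m
→ Helmert⁻¹: X=-692820.4183, Y=-2386285.9744, Z=-5857731.3298
→ geod (Bowring, a=6378206.400): φ=-67.15303600°, λ=-106.18982000°, h=3102.1460 m

φ=-67.153036°, λ=-106.189820°, h=3102.146 m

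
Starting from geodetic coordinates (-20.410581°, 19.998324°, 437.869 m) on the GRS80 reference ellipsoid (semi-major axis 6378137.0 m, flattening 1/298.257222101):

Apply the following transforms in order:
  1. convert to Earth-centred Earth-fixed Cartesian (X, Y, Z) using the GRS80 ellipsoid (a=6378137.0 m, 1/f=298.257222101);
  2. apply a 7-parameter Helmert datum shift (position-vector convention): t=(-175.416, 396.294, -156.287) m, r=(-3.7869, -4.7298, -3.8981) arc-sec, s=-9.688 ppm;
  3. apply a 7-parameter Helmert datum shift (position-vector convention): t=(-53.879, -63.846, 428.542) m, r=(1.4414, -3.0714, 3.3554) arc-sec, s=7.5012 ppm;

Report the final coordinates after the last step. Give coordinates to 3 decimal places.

start: φ=-20.410581°, λ=19.998324°, h=437.869 m
→ ECEF (a=6378137.000, f=1/298.257222101): X=5619936.3024, Y=2045303.3639, Z=-2210506.3402
→ Helmert 7p (PV): X=5619795.7813, Y=2045533.0524, Z=-2210549.8941
→ Helmert 7p (PV): X=5619783.6983, Y=2045591.4184, Z=-2210039.9567

X=5619783.698 m, Y=2045591.418 m, Z=-2210039.957 m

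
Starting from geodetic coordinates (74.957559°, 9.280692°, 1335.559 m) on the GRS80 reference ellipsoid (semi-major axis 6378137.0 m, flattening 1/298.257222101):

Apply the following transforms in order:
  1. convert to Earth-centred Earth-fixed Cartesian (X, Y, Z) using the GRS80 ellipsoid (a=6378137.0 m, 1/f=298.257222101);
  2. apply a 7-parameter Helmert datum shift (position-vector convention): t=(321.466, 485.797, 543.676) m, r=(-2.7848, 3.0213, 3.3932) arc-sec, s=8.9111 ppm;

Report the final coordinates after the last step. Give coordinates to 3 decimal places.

start: φ=74.957559°, λ=9.280692°, h=1335.559 m
→ ECEF (a=6378137.000, f=1/298.257222101): X=1639144.1070, Y=267852.9881, Z=6138827.7080
→ Helmert 7p (PV): X=1639565.6935, Y=268451.0189, Z=6139398.4615

X=1639565.694 m, Y=268451.019 m, Z=6139398.461 m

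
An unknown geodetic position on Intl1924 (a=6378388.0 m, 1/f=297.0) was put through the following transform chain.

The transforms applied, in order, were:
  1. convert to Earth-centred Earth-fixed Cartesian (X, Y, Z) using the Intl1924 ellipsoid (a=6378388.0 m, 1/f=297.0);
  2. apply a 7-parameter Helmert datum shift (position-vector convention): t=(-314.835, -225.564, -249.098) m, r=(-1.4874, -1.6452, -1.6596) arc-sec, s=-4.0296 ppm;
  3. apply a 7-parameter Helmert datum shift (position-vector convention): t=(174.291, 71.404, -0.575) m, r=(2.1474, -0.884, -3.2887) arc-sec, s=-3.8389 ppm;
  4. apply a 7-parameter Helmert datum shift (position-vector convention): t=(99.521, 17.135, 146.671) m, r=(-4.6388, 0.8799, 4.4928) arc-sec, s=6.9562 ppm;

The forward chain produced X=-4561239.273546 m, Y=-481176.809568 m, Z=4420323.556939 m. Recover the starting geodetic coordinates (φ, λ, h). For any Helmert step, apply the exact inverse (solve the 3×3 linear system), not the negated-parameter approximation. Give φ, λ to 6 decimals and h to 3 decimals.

φ=44.137126°, λ=-173.978411°, h=1924.429 m

start: X=-4561239.2735, Y=-481176.8096, Z=4420323.5569 m
→ Helmert⁻¹: X=-4561336.4020, Y=-481190.6500, Z=4420115.8587
→ Helmert⁻¹: X=-4561501.5868, Y=-481290.6126, Z=4420157.9623
→ Helmert⁻¹: X=-4561166.0022, Y=-481135.5626, Z=4420457.7838
→ geod (Bowring, a=6378388.000): φ=44.13712600°, λ=-173.97841100°, h=1924.4290 m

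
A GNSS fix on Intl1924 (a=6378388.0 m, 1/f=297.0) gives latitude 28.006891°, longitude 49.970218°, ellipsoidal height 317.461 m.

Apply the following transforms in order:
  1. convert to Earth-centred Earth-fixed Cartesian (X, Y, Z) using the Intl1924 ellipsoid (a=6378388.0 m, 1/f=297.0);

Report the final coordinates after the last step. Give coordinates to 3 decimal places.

start: φ=28.006891°, λ=49.970218°, h=317.461 m
→ ECEF (a=6378388.000, f=1/297.0): X=3624918.1121, Y=4315451.6950, Z=2977370.2635

X=3624918.112 m, Y=4315451.695 m, Z=2977370.263 m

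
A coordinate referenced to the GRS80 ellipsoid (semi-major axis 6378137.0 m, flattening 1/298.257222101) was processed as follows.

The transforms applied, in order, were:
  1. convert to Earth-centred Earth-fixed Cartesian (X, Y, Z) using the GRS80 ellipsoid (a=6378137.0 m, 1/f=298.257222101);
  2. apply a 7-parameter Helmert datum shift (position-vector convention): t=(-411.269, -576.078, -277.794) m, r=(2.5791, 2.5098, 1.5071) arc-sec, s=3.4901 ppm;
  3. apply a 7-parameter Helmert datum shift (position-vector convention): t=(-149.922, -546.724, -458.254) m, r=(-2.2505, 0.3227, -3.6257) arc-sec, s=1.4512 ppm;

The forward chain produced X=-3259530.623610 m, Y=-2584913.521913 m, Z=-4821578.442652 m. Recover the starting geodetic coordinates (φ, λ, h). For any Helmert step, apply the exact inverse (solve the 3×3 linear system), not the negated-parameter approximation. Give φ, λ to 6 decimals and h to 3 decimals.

φ=-49.406383°, λ=-141.590520°, h=1015.175 m

start: X=-3259530.6236, Y=-2584913.5219, Z=-4821578.4427 m
→ Helmert⁻¹: X=-3259323.0012, Y=-2584367.7373, Z=-4821146.4888
→ Helmert⁻¹: X=-3258860.5778, Y=-2583819.1095, Z=-4820859.2152
→ geod (Bowring, a=6378137.000): φ=-49.40638300°, λ=-141.59052000°, h=1015.1750 m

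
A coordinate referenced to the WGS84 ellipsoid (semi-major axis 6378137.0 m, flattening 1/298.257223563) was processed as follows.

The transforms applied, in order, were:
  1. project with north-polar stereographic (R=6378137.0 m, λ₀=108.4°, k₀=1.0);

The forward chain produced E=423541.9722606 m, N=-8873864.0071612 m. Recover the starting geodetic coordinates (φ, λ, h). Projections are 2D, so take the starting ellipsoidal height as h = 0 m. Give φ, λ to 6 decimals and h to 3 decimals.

start: E=423541.9723, N=-8873864.0072 m
→ stereo⁻¹: φ=20.29028900°, λ=111.13260500°

φ=20.290289°, λ=111.132605°, h=0.000 m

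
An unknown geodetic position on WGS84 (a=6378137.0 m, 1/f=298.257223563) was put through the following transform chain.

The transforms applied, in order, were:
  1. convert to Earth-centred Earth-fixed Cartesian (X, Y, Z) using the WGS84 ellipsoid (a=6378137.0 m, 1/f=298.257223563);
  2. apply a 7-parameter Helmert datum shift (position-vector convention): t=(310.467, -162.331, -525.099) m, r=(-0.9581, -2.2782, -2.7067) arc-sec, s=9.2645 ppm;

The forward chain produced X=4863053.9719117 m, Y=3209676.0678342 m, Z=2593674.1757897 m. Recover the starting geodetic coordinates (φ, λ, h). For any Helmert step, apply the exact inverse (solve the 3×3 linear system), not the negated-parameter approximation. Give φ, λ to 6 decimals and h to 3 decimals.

φ=24.143085°, λ=33.428819°, h=3381.834 m

start: X=4863053.9719, Y=3209676.0678, Z=2593674.1758 m
→ Helmert⁻¹: X=4862684.9855, Y=3209860.4221, Z=2594136.4424
→ geod (Bowring, a=6378137.000): φ=24.14308500°, λ=33.42881900°, h=3381.8340 m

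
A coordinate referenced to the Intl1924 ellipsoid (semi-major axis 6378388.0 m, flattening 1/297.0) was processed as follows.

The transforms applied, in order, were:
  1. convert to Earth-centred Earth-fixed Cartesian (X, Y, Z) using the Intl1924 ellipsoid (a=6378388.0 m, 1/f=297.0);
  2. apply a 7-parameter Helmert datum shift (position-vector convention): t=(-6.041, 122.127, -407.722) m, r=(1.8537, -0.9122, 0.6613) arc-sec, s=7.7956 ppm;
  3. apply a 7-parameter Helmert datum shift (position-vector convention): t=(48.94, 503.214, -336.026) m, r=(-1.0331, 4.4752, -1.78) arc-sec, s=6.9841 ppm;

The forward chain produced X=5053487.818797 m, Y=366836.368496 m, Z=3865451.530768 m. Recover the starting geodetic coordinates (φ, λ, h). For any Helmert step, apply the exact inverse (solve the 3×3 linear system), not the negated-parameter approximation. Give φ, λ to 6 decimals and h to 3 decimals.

φ=37.533257°, λ=4.145381°, h=2740.914 m

start: X=5053487.8188, Y=366836.3685, Z=3865451.5308 m
→ Helmert⁻¹: X=5053316.5484, Y=366354.8419, Z=3865872.0315
→ Helmert⁻¹: X=5053301.4685, Y=366248.4044, Z=3866223.9742
→ geod (Bowring, a=6378388.000): φ=37.53325700°, λ=4.14538100°, h=2740.9140 m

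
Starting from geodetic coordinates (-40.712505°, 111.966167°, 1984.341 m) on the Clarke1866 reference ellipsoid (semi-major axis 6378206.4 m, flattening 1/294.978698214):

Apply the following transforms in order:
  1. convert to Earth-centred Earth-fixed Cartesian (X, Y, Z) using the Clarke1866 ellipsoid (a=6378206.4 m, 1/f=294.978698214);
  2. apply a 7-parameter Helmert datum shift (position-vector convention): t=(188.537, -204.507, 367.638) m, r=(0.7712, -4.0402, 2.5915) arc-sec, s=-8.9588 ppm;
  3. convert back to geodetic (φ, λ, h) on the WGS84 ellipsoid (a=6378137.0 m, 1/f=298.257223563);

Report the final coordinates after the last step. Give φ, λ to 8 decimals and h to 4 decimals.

start: φ=-40.712505°, λ=111.966167°, h=1984.341 m
→ ECEF (a=6378206.400, f=1/294.978698214): X=-1811608.9302, Y=4491523.7031, Z=-4139370.8637
→ Helmert 7p (PV): X=-1811379.5151, Y=4491271.6731, Z=-4138984.8332
→ geod (Bowring, a=6378137.000): φ=-40.70963021°, λ=111.96476517°, h=1458.7174 m

φ=-40.70963021°, λ=111.96476517°, h=1458.7174 m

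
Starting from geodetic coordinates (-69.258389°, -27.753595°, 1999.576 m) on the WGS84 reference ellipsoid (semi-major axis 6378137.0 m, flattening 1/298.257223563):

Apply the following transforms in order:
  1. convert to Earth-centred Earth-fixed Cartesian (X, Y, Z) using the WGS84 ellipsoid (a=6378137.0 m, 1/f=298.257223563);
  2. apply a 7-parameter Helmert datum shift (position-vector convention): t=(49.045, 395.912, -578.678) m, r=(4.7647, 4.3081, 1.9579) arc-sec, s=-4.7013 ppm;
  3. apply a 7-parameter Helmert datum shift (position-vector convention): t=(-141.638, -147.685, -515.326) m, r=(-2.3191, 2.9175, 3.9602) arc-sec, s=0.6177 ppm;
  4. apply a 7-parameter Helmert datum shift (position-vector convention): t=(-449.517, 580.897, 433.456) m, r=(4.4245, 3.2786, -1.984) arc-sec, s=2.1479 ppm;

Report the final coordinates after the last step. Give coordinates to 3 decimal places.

start: φ=-69.258389°, λ=-27.753595°, h=1999.576 m
→ ECEF (a=6378137.000, f=1/298.257223563): X=2005486.8196, Y=-1055298.3289, Z=-5944111.6061
→ Helmert 7p (PV): X=2005412.3036, Y=-1054741.1114, Z=-5944728.6032
→ Helmert 7p (PV): X=2005208.0700, Y=-1054917.7833, Z=-5945264.1079
→ Helmert 7p (PV): X=2004658.2123, Y=-1054230.9101, Z=-5944897.9234

X=2004658.212 m, Y=-1054230.910 m, Z=-5944897.923 m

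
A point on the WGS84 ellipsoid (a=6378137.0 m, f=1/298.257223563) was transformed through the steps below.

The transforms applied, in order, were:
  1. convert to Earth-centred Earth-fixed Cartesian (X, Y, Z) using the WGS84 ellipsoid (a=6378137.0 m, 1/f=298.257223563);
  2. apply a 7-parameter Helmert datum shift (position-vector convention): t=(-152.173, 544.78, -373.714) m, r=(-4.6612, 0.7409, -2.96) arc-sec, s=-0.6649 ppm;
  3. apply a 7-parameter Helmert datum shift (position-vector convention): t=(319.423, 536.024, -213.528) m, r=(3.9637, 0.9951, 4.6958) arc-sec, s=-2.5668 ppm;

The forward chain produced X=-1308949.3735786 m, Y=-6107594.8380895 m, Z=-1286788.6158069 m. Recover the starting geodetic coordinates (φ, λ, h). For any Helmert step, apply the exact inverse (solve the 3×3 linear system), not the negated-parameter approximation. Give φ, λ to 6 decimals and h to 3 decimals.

start: X=-1308949.3736, Y=-6107594.8381, Z=-1286788.6158 m
→ Helmert⁻¹: X=-1309405.0080, Y=-6108141.4522, Z=-1286467.3298
→ Helmert⁻¹: X=-1309161.4229, Y=-6108680.0144, Z=-1286237.2182
→ geod (Bowring, a=6378137.000): φ=-11.70995500°, λ=-102.09617900°, h=1159.9170 m

φ=-11.709955°, λ=-102.096179°, h=1159.917 m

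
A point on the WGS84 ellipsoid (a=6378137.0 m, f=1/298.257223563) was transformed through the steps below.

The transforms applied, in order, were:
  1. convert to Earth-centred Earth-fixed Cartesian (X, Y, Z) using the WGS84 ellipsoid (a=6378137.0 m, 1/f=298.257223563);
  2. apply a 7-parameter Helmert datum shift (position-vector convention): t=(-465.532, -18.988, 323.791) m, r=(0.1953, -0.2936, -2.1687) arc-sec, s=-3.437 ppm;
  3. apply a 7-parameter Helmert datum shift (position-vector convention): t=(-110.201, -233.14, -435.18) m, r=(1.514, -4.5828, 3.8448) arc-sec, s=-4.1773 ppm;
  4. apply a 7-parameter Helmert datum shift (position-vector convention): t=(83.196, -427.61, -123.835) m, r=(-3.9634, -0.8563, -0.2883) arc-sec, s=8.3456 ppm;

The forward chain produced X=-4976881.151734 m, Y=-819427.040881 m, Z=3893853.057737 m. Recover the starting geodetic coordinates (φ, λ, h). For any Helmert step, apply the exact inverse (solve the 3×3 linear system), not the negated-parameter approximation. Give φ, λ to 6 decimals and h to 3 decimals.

start: X=-4976881.1517, Y=-819427.0409, Z=3893853.0577 m
→ Helmert⁻¹: X=-4976905.5019, Y=-819074.3749, Z=3893949.3183
→ Helmert⁻¹: X=-4976744.8231, Y=-818723.3022, Z=3894517.3494
→ Helmert⁻¹: X=-4976282.2431, Y=-818755.7623, Z=3894214.8013
→ geod (Bowring, a=6378137.000): φ=37.86063700°, λ=-170.65674200°, h=1583.4650 m

φ=37.860637°, λ=-170.656742°, h=1583.465 m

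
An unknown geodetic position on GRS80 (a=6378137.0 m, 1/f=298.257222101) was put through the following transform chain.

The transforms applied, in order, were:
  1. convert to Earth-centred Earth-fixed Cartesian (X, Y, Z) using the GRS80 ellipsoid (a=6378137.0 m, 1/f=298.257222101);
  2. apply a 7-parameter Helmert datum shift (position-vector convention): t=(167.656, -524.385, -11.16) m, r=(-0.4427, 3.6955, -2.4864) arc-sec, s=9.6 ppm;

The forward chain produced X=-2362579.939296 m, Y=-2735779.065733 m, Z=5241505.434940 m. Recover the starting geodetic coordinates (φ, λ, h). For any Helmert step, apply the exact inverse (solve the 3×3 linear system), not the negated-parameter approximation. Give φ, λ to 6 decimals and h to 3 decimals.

φ=55.589438°, λ=-130.821188°, h=3239.679 m

start: X=-2362579.9393, Y=-2735779.0657, Z=5241505.4349 m
→ Helmert⁻¹: X=-2362785.8479, Y=-2735268.1540, Z=5241418.0739
→ geod (Bowring, a=6378137.000): φ=55.58943800°, λ=-130.82118800°, h=3239.6790 m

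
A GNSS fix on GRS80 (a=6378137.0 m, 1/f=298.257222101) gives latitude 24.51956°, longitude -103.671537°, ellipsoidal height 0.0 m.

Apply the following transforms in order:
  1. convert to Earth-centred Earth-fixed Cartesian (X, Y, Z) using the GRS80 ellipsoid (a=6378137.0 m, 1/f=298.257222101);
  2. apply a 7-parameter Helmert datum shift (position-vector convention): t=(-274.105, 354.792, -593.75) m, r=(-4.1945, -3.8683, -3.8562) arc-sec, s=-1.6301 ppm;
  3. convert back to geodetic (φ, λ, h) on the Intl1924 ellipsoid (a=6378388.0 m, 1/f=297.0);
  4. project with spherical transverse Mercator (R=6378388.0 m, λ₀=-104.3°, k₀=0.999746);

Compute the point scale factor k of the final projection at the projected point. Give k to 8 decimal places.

start: φ=24.519560°, λ=-103.671537°, h=0.000 m
→ ECEF (a=6378137.000, f=1/298.257222101): X=-1372351.4092, Y=-5641790.5675, Z=2630748.8321
→ Helmert 7p (PV): X=-1372778.0895, Y=-5641347.4247, Z=2630239.7851
→ geod (Bowring, a=6378388.000): φ=24.51723539°, λ=-103.67666197°, h=-746.5405 m
→ into tm (λ₀=-104.3°): φ=24.51723539°, λ−λ₀=0.62333803°
scale k = 0.99979498

0.99979498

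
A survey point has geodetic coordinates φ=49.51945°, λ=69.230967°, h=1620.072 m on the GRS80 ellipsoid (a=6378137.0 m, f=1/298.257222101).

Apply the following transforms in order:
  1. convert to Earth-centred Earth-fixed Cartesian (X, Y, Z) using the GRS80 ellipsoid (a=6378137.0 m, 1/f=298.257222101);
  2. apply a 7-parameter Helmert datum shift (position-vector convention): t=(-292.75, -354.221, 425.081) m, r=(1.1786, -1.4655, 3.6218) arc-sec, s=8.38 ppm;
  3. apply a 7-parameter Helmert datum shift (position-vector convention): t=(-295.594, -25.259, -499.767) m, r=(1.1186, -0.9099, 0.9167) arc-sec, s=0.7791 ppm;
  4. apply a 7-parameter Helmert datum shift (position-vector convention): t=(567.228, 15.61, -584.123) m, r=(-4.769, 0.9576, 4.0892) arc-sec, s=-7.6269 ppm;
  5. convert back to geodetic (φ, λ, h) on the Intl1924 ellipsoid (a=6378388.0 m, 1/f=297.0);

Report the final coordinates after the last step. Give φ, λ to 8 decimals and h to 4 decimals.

φ=49.51829231°, λ=69.23256648°, h=704.5926 m

start: φ=49.519450°, λ=69.230967°, h=1620.072 m
→ ECEF (a=6378137.000, f=1/298.257222101): X=1471496.0049, Y=3880056.4785, Z=4829493.7198
→ Helmert 7p (PV): X=1471113.1420, Y=3879733.0145, Z=4829991.8978
→ Helmert 7p (PV): X=1470780.1448, Y=3879691.1226, Z=4829523.4237
→ Helmert 7p (PV): X=1471281.6623, Y=3879817.9620, Z=4828805.9375
→ geod (Bowring, a=6378388.000): φ=49.51829231°, λ=69.23256648°, h=704.5926 m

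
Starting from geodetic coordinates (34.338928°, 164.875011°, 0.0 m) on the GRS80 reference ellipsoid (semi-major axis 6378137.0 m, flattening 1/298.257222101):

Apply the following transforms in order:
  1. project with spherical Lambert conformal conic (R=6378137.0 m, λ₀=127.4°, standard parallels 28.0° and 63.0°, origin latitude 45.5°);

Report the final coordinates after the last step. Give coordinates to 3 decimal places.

start: φ=34.338928°, λ=164.875011°, h=0.000 m
→ lcc (R=6378137.0, λ₀=127.4°): E=3229173.3604, N=-413106.7786

E=3229173.360 m, N=-413106.779 m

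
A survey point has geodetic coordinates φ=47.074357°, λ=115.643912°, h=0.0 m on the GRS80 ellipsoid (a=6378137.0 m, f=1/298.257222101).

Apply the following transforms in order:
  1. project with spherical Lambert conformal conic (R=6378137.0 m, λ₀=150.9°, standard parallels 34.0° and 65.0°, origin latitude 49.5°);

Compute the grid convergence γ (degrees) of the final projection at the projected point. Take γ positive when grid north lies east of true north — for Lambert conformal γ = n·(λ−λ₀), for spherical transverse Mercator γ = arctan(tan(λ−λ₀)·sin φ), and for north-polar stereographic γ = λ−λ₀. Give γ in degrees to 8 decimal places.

start: φ=47.074357°, λ=115.643912°, h=0.000 m
→ into lcc (λ₀=150.9°): φ=47.07435700°, λ−λ₀=-35.25608800°
convergence γ = -27.15537510°

-27.15537510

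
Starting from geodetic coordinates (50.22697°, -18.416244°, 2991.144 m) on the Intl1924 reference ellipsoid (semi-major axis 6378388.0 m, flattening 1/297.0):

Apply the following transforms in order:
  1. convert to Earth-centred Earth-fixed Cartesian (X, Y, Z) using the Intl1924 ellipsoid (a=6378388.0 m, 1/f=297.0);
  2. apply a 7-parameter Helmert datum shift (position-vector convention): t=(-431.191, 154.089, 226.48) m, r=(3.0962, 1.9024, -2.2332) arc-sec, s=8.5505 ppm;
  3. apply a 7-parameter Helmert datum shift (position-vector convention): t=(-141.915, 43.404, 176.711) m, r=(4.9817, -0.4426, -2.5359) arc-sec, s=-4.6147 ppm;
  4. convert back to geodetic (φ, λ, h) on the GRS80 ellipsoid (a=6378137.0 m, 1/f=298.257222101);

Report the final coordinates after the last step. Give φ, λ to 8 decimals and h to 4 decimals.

φ=50.23157299°, λ=-18.41986824°, h=3135.0390 m

start: φ=50.226970°, λ=-18.416244°, h=2991.144 m
→ ECEF (a=6378388.000, f=1/297.0): X=3881107.0276, Y=-1292294.6856, Z=4881371.5254
→ Helmert 7p (PV): X=3880740.0522, Y=-1292266.9408, Z=4881584.5489
→ Helmert 7p (PV): X=3880553.8664, Y=-1292383.1838, Z=4881715.8494
→ geod (Bowring, a=6378137.000): φ=50.23157299°, λ=-18.41986824°, h=3135.0390 m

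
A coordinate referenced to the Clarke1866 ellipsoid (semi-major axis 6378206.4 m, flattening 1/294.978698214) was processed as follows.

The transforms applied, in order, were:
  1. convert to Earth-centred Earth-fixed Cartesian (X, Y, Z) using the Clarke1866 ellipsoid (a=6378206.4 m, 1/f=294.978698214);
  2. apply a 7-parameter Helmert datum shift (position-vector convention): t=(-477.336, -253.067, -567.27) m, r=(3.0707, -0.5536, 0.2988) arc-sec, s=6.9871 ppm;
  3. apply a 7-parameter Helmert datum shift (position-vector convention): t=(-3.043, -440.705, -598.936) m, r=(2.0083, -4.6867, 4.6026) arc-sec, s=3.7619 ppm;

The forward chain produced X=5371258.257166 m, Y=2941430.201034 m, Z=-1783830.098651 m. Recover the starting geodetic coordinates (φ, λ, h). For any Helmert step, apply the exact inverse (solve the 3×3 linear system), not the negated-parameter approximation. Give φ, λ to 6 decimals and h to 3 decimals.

φ=-16.334942°, λ=28.708189°, h=2258.987 m

start: X=5371258.2572, Y=2941430.2010, Z=-1783830.0987 m
→ Helmert⁻¹: X=5371266.2144, Y=2941722.6206, Z=-1783375.1411
→ Helmert⁻¹: X=5371705.4944, Y=2941920.8086, Z=-1782853.6287
→ geod (Bowring, a=6378206.400): φ=-16.33494200°, λ=28.70818900°, h=2258.9870 m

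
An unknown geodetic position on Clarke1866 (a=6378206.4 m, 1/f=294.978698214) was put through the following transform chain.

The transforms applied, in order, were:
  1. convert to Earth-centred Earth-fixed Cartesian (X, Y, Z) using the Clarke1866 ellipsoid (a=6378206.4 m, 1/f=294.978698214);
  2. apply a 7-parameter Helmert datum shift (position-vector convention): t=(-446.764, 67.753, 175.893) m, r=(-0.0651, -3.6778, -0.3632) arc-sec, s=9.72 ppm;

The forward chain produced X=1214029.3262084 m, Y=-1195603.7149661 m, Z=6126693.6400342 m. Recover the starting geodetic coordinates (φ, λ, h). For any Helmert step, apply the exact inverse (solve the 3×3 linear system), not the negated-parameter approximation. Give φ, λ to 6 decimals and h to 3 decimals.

φ=74.553851°, λ=-44.550341°, h=959.545 m

start: X=1214029.3262, Y=-1195603.7150, Z=6126693.6400 m
→ Helmert⁻¹: X=1214575.6283, Y=-1195659.6411, Z=6126436.1640
→ geod (Bowring, a=6378206.400): φ=74.55385100°, λ=-44.55034100°, h=959.5450 m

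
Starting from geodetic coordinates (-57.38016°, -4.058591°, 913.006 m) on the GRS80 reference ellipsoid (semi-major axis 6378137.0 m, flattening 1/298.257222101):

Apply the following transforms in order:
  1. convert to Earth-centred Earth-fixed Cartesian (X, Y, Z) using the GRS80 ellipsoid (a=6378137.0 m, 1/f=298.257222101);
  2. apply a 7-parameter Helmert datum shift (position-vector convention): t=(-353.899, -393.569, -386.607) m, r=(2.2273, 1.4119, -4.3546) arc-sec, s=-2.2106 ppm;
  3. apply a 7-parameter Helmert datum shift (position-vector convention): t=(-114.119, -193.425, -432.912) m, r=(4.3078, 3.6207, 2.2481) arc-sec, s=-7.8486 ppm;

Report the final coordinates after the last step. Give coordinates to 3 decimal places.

start: φ=-57.380160°, λ=-4.058591°, h=913.006 m
→ ECEF (a=6378137.000, f=1/298.257222101): X=3438255.6674, Y=-243959.6841, Z=-5349608.8952
→ Helmert 7p (PV): X=3437852.3989, Y=-244367.5347, Z=-5350009.8458
→ Helmert 7p (PV): X=3437620.0495, Y=-244409.8395, Z=-5350466.2176

X=3437620.050 m, Y=-244409.840 m, Z=-5350466.218 m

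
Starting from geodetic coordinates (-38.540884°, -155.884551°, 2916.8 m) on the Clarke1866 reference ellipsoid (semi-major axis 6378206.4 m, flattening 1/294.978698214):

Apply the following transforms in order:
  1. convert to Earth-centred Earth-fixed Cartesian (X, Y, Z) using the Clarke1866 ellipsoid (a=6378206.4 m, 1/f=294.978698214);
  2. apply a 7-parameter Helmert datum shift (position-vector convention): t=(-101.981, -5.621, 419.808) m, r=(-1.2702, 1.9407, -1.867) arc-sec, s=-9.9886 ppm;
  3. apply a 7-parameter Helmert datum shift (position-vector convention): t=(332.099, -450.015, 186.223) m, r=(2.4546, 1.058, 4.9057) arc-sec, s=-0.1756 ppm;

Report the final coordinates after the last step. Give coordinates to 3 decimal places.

X=-4561227.004 m, Y=-2042402.465 m, Z=-3953501.299 m

start: φ=-38.540884°, λ=-155.884551°, h=2916.800 m
→ ECEF (a=6378206.400, f=1/294.978698214): X=-4561476.0832, Y=-2041923.0806, Z=-3954202.1121
→ Helmert 7p (PV): X=-4561588.1875, Y=-2041891.3681, Z=-3953687.3154
→ Helmert 7p (PV): X=-4561227.0039, Y=-2042402.4653, Z=-3953501.2993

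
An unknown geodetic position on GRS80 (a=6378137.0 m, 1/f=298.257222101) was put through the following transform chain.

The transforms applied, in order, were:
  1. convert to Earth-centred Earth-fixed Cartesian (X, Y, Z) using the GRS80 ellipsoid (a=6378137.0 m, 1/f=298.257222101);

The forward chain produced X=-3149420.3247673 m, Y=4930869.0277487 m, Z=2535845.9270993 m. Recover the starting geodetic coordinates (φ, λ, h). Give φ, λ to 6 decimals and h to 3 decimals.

start: X=-3149420.3248, Y=4930869.0277, Z=2535845.9271 m
→ geod (Bowring, a=6378137.000): φ=23.57336900°, λ=122.56698400°, h=2000.7000 m

φ=23.573369°, λ=122.566984°, h=2000.700 m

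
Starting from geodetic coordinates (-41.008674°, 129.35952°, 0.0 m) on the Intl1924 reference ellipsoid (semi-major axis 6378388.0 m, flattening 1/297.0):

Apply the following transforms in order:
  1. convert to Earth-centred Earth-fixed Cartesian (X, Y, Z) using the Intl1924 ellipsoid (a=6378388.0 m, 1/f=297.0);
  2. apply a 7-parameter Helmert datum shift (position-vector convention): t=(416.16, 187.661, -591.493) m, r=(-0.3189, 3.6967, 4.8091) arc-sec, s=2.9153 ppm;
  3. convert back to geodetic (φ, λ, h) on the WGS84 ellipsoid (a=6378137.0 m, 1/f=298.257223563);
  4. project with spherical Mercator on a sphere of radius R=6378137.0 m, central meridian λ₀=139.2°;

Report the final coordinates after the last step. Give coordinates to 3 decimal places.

E=-1095790.028 m, N=-5014111.338 m

start: φ=-41.008674°, λ=129.359520°, h=0.000 m
→ ECEF (a=6378388.000, f=1/297.0): X=-3056881.8192, Y=3726874.1032, Z=-4163220.8391
→ Helmert 7p (PV): X=-3056636.0778, Y=3726994.9206, Z=-4163775.4453
→ geod (Bowring, a=6378137.000): φ=-41.01199672°, λ=129.35635070°, h=528.5578 m
→ merc (R=6378137.0, λ₀=139.2°): E=-1095790.0275, N=-5014111.3383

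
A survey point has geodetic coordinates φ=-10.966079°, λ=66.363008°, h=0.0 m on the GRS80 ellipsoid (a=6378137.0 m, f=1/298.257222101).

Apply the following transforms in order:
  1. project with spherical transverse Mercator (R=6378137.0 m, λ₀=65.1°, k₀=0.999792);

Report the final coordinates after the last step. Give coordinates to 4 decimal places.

E=138011.7538 m, N=-1220773.8144 m

start: φ=-10.966079°, λ=66.363008°, h=0.000 m
→ tm (R=6378137.0, λ₀=65.1°): E=138011.7538, N=-1220773.8144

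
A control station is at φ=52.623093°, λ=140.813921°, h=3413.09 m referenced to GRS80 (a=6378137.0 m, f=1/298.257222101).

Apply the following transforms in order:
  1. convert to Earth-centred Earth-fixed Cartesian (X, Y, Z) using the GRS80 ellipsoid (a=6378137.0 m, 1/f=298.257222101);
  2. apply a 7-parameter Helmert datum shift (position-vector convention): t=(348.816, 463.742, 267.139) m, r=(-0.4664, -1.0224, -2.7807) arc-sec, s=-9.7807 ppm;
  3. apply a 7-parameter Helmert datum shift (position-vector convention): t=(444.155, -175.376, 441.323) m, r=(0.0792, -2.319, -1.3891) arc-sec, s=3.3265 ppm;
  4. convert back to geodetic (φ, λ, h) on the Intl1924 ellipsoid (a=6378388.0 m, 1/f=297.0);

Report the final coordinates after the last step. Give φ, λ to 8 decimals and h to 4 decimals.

start: φ=52.623093°, λ=140.813921°, h=3413.090 m
→ ECEF (a=6378137.000, f=1/298.257222101): X=-3009059.0232, Y=2452911.4854, Z=5047903.6845
→ Helmert 7p (PV): X=-3008672.7295, Y=2453403.2156, Z=5048100.9901
→ Helmert 7p (PV): X=-3008278.8153, Y=2453254.3246, Z=5048526.2215
→ geod (Bowring, a=6378388.000): φ=52.63004897°, λ=140.80272242°, h=3478.9040 m

φ=52.63004897°, λ=140.80272242°, h=3478.9040 m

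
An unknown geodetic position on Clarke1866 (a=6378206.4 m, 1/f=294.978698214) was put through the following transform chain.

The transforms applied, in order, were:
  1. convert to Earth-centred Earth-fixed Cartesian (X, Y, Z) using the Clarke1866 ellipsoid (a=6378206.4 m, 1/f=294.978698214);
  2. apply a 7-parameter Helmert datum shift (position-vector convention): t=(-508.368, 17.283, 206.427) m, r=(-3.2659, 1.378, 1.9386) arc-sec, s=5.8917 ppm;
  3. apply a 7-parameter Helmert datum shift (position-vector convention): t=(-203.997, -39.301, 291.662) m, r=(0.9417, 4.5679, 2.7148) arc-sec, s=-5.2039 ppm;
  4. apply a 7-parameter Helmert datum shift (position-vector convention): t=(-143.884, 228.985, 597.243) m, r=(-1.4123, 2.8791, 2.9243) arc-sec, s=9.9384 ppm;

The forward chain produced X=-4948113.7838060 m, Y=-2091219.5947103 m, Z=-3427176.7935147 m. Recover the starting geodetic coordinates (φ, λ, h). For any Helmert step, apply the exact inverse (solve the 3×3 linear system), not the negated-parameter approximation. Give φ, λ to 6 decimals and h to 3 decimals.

φ=-32.728405°, λ=-157.086156°, h=15.411 m

start: X=-4948113.7838, Y=-2091219.5947, Z=-3427176.7935 m
→ Helmert⁻¹: X=-4947902.5286, Y=-2091334.1755, Z=-3427823.3538
→ Helmert⁻¹: X=-4947675.8826, Y=-2091256.2890, Z=-3428232.8782
→ Helmert⁻¹: X=-4947135.1167, Y=-2091160.4698, Z=-3428485.2669
→ geod (Bowring, a=6378206.400): φ=-32.72840500°, λ=-157.08615600°, h=15.4110 m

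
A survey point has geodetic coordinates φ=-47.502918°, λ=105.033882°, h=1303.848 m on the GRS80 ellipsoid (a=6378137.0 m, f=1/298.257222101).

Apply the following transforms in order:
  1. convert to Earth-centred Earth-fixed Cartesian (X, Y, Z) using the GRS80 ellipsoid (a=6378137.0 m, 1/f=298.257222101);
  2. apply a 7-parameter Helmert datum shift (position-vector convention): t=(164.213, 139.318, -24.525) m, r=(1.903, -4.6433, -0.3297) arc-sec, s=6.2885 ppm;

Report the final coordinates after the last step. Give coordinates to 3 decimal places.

X=-1119650.599 m, Y=4169943.431 m, Z=-4680718.961 m

start: φ=-47.502918°, λ=105.033882°, h=1303.848 m
→ ECEF (a=6378137.000, f=1/298.257222101): X=-1119919.8038, Y=4169732.9168, Z=-4680678.2606
→ Helmert 7p (PV): X=-1119650.5993, Y=4169943.4305, Z=-4680718.9609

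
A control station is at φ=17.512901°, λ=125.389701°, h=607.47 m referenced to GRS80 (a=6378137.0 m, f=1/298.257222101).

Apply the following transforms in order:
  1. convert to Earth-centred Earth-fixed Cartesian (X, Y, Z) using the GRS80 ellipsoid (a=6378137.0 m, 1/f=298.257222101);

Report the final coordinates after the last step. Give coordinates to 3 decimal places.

X=-3523993.248 m, Y=4960628.379 m, Z=1907224.705 m

start: φ=17.512901°, λ=125.389701°, h=607.470 m
→ ECEF (a=6378137.000, f=1/298.257222101): X=-3523993.2479, Y=4960628.3794, Z=1907224.7045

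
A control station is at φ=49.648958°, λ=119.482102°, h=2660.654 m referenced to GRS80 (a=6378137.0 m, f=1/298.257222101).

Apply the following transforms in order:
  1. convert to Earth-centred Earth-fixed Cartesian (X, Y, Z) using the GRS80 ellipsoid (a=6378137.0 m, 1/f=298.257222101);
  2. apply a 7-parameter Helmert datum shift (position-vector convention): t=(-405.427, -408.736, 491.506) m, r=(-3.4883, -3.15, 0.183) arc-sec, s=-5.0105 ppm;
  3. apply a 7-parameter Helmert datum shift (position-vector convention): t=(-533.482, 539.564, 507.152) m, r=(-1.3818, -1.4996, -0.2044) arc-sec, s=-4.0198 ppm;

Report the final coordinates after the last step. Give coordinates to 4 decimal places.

start: φ=49.648958°, λ=119.482102°, h=2660.654 m
→ ECEF (a=6378137.000, f=1/298.257222101): X=-2037222.3203, Y=3603404.1870, Z=4839627.6631
→ Helmert 7p (PV): X=-2037694.6454, Y=3603057.4349, Z=4840002.8691
→ Helmert 7p (PV): X=-2038251.5537, Y=3603616.9584, Z=4840451.6133

X=-2038251.5537 m, Y=3603616.9584 m, Z=4840451.6133 m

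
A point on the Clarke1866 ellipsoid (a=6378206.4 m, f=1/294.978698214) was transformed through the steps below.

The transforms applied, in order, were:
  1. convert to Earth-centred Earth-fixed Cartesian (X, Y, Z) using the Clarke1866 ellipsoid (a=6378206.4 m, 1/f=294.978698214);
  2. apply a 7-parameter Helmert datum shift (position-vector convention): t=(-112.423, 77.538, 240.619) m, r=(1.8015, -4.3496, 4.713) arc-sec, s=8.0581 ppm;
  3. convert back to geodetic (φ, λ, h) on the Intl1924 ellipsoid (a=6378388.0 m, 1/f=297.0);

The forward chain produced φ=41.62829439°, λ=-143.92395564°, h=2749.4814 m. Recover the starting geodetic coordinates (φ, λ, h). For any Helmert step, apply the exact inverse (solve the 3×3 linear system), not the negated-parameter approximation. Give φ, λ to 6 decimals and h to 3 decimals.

start: φ=41.628294°, λ=-143.923956°, h=2749.481 m
→ ECEF (a=6378388.000, f=1/297.0): X=-3860780.3845, Y=-2812857.6634, Z=4216732.2208
→ Helmert⁻¹: X=-3860612.2056, Y=-2812787.4953, Z=4216563.6024
→ geod (Bowring, a=6378206.400): φ=41.62952900°, λ=-143.92344800°, h=2751.1300 m

φ=41.629529°, λ=-143.923448°, h=2751.130 m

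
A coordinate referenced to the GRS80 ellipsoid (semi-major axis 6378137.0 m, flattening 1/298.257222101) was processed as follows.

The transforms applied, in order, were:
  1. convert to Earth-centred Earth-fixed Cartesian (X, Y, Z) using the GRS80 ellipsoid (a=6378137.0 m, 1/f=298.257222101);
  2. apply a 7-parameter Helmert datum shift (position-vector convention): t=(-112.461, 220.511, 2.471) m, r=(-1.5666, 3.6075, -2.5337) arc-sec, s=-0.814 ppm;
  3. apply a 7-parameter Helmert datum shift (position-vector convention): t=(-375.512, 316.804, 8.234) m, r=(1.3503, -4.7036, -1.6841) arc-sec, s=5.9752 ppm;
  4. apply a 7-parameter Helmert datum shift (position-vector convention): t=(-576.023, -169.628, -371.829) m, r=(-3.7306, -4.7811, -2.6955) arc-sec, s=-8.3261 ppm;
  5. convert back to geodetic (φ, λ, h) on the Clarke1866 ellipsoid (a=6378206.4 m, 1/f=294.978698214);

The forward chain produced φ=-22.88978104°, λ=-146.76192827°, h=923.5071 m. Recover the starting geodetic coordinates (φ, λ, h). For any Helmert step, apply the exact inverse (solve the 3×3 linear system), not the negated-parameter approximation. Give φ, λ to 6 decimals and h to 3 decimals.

start: φ=-22.889781°, λ=-146.761928°, h=923.507 m
→ ECEF (a=6378206.400, f=1/294.978698214): X=-4917878.8478, Y=-3222838.9198, Z=-2465694.5955
→ Helmert⁻¹: X=-4917358.7961, Y=-3222715.7967, Z=-2465287.5992
→ Helmert⁻¹: X=-4916983.8033, Y=-3223069.6265, Z=-2465147.8776
→ Helmert⁻¹: X=-4916792.6335, Y=-3223334.4338, Z=-2465262.8298
→ geod (Bowring, a=6378137.000): φ=-22.88689000°, λ=-146.75208700°, h=202.4090 m

φ=-22.886890°, λ=-146.752087°, h=202.409 m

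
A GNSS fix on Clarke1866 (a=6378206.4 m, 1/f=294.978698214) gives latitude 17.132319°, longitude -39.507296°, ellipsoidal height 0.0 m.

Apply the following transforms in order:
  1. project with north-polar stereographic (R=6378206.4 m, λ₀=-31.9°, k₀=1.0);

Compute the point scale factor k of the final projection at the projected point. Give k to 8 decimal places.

1.54490329

start: φ=17.132319°, λ=-39.507296°, h=0.000 m
→ into stereo (λ₀=-31.9°): φ=17.13231900°, λ−λ₀=-7.60729600°
scale k = 1.54490329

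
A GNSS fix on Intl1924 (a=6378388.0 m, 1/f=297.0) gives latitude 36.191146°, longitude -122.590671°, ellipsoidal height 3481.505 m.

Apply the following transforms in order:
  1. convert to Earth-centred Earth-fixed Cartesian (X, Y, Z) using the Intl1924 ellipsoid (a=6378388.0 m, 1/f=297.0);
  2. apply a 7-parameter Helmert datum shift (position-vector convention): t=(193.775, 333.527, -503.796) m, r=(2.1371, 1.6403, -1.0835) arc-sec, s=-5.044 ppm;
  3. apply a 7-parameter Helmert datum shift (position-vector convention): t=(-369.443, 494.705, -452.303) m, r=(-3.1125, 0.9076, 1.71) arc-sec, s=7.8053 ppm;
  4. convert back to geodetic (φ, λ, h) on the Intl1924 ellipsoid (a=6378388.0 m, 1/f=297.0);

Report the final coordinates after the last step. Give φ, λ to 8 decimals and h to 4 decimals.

φ=36.18801362°, λ=-122.59677187°, h=2447.9853 m

start: φ=36.191146°, λ=-122.590671°, h=3481.505 m
→ ECEF (a=6378388.000, f=1/297.0): X=-2777486.5343, Y=-4344593.0084, Z=3747444.8573
→ Helmert 7p (PV): X=-2777271.7705, Y=-4344261.8042, Z=3746899.2329
→ Helmert 7p (PV): X=-2777610.3882, Y=-4343767.4916, Z=3746553.9508
→ geod (Bowring, a=6378388.000): φ=36.18801362°, λ=-122.59677187°, h=2447.9853 m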